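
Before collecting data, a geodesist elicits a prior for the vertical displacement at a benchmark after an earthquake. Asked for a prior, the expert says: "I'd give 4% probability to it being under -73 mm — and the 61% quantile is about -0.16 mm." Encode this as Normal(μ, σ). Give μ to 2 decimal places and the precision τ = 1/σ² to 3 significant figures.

For Normal(μ,σ), the p-quantile is μ + z_p·σ. Here z_{0.04} = -1.751, z_{0.61} = 0.2793.
So -73 = μ − 1.751σ and -0.16 = μ + 0.2793σ.
Subtracting: σ = (-0.16 − -73)/(0.2793 − (-1.751)) = 35.88.
Then μ = -73 − (-1.751)·35.88 = -10.18.
Precision τ = 1/σ² = 1/35.88² = 0.000777.

μ = -10.18, τ = 0.000777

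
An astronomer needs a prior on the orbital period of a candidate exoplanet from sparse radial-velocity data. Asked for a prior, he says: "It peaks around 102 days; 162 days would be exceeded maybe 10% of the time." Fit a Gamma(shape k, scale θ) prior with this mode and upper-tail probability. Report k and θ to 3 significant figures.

Gamma(k,θ) with k>1 has mode (k−1)θ, so θ = 102/(k−1).
Need P(X < 162) = 0.9 with θ tied to k this way. Start at k = 2, θ = 102: P(X<162) ≈ 0.471.
Too low — raise k to concentrate. Iterating converges to k ≈ 9.77.
Then θ = 102/(9.77−1) ≈ 11.6.

k ≈ 9.77, θ ≈ 11.6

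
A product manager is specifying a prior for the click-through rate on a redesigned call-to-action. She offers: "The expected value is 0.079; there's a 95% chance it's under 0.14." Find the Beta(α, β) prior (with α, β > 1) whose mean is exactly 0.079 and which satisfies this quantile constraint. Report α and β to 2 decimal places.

α ≈ 5.15, β ≈ 59.99

With mean 0.079 fixed, write α = 0.079s, β = 0.921s where s = α+β.
Need P(θ < 0.14) = 0.95 under Beta(0.079s, 0.921s). Normal approximation: (q−m)/√(m(1−m)/s) ≈ z_{0.95} = 1.64, so s ≈ 0.079·0.921·(1.64)²/(0.14−0.079)² = 52.9.
At s = 52.9: P(θ<0.14) ≈ 0.934. Adjusting to match 0.95 gives s ≈ 65.13.
So α = 0.079·65.13 ≈ 5.15, β = 0.921·65.13 ≈ 59.99.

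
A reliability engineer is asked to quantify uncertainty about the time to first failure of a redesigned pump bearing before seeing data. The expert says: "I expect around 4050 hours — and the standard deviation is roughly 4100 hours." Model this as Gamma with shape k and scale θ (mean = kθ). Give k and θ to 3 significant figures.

k ≈ 0.976, θ ≈ 4150

For Gamma(k, scale θ): mean = kθ, variance = kθ², so CV = 1/√k.
CV = SD/mean = 4100/4050 = 1.012, hence k = 1/CV² = 0.976.
Then θ = mean/k = 4050/0.976 = 4150.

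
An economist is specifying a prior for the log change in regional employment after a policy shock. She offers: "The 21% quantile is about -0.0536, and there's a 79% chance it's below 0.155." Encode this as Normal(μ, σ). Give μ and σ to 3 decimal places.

μ = 0.051, σ = 0.129

The p-quantile of Normal(μ,σ) is μ + z_p·σ, with z_{0.21} = -0.8064 and z_{0.79} = 0.8064.
Eliminate σ: μ = (z₂·x₁ − z₁·x₂)/(z₂ − z₁) = (0.8064·-0.0536 − (-0.8064)·0.155)/1.613 = 0.051.
Then σ = (x₂ − x₁)/(z₂ − z₁) = (0.155 − -0.0536)/1.613 = 0.129.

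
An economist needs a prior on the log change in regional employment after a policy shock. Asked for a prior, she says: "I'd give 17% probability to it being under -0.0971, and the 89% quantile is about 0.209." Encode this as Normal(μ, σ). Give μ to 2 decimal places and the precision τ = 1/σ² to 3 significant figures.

The p-quantile of Normal(μ,σ) is μ + z_p·σ, with z_{0.17} = -0.9542 and z_{0.89} = 1.227.
Eliminate σ: μ = (z₂·x₁ − z₁·x₂)/(z₂ − z₁) = (1.227·-0.0971 − (-0.9542)·0.209)/2.181 = 0.04.
Then σ = (x₂ − x₁)/(z₂ − z₁) = (0.209 − -0.0971)/2.181 = 0.14.
Precision τ = 1/σ² = 1/0.1404² = 50.8.

μ = 0.04, τ = 50.8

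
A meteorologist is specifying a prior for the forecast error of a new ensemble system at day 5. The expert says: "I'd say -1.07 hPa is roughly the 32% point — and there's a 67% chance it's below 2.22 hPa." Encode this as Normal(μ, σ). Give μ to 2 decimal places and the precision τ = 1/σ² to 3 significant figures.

The p-quantile of Normal(μ,σ) is μ + z_p·σ, with z_{0.32} = -0.4677 and z_{0.67} = 0.4399.
Eliminate σ: μ = (z₂·x₁ − z₁·x₂)/(z₂ − z₁) = (0.4399·-1.07 − (-0.4677)·2.22)/0.9076 = 0.63.
Then σ = (x₂ − x₁)/(z₂ − z₁) = (2.22 − -1.07)/0.9076 = 3.62.
Precision τ = 1/σ² = 1/3.625² = 0.0761.

μ = 0.63, τ = 0.0761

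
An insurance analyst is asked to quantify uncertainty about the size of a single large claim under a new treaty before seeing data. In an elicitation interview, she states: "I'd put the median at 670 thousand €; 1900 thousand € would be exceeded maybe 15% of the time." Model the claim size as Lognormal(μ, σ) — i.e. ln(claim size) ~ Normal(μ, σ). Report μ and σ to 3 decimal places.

μ ≈ 6.507, σ ≈ 1.006

If T ~ Lognormal(μ,σ) then ln T ~ Normal(μ,σ), so the p-quantile of ln T is μ + z_p·σ.
ln(670) = 6.507 and ln(1900) = 7.55; z_{0.5} = 0, z_{0.85} = 1.036.
σ = (7.55 − 6.507)/(1.036 − (0)) = 1.006.
μ = 6.507 − (0)·1.006 = 6.507.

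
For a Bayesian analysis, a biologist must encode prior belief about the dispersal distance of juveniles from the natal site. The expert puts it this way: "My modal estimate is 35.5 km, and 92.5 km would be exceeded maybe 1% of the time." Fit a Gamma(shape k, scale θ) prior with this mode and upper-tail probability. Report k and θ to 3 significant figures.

k ≈ 6.07, θ ≈ 7

Gamma(k,θ) with k>1 has mode (k−1)θ, so θ = 35.5/(k−1).
Need P(X < 92.5) = 0.99 with θ tied to k this way. Start at k = 2, θ = 35.5: P(X<92.5) ≈ 0.734.
Too low — raise k to concentrate. Iterating converges to k ≈ 6.07.
Then θ = 35.5/(6.07−1) ≈ 7.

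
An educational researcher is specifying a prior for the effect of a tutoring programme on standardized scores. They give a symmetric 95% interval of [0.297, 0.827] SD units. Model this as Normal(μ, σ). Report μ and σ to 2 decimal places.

μ = 0.56, σ = 0.14

A symmetric 95% interval runs μ ± z·σ with z = 1.96.
Half-width = 0.265, so σ = 0.265/1.96 = 0.14.
μ is the interval midpoint, 0.56.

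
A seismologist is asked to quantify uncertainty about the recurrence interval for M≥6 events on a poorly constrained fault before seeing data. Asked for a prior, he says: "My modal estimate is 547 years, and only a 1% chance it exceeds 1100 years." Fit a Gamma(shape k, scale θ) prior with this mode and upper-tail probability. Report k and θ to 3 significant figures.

Gamma(k,θ) with k>1 has mode (k−1)θ, so θ = 547/(k−1).
Need P(X < 1100) = 0.99 with θ tied to k this way. Start at k = 2, θ = 547: P(X<1100) ≈ 0.597.
Too low — raise k to concentrate. Iterating converges to k ≈ 11.1.
Then θ = 547/(11.1−1) ≈ 54.4.

k ≈ 11.1, θ ≈ 54.4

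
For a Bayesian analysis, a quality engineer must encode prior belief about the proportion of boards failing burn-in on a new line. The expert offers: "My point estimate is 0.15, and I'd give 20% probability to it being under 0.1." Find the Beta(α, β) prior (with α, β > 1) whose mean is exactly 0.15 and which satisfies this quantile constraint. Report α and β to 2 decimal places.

α ≈ 5.62, β ≈ 31.86

With mean 0.15 fixed, write α = 0.15s, β = 0.85s where s = α+β.
Need P(θ < 0.1) = 0.2 under Beta(0.15s, 0.85s). Normal approximation: (q−m)/√(m(1−m)/s) ≈ z_{0.2} = -0.842, so s ≈ 0.15·0.85·(-0.842)²/(0.1−0.15)² = 36.1.
At s = 36.1: P(θ<0.1) ≈ 0.206. Adjusting to match 0.2 gives s ≈ 37.49.
So α = 0.15·37.49 ≈ 5.62, β = 0.85·37.49 ≈ 31.86.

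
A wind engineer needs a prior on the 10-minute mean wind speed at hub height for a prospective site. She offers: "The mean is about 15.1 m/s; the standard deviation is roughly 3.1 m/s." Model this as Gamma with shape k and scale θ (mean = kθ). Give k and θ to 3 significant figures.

k ≈ 23.7, θ ≈ 0.636

For Gamma(k, scale θ): mean = kθ, variance = kθ², so CV = 1/√k.
CV = SD/mean = 3.1/15.1 = 0.2053, hence k = 1/CV² = 23.7.
Then θ = mean/k = 15.1/23.7 = 0.636.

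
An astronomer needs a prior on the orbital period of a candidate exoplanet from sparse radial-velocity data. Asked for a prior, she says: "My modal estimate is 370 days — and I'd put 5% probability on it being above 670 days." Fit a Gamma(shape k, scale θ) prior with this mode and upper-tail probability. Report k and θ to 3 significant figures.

Gamma(k,θ) with k>1 has mode (k−1)θ, so θ = 370/(k−1).
Need P(X < 670) = 0.95 with θ tied to k this way. Start at k = 2, θ = 370: P(X<670) ≈ 0.540.
Too low — raise k to concentrate. Iterating converges to k ≈ 8.9.
Then θ = 370/(8.9−1) ≈ 46.8.

k ≈ 8.9, θ ≈ 46.8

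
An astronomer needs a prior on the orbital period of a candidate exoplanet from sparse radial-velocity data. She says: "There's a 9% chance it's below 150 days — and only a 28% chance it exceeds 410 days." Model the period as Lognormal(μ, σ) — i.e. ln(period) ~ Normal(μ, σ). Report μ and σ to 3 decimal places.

μ ≈ 5.711, σ ≈ 0.523

If T ~ Lognormal(μ,σ) then ln T ~ Normal(μ,σ), so the p-quantile of ln T is μ + z_p·σ.
ln(150) = 5.011 and ln(410) = 6.016; z_{0.09} = -1.341, z_{0.72} = 0.5828.
σ = (6.016 − 5.011)/(0.5828 − (-1.341)) = 0.523.
μ = 5.011 − (-1.341)·0.523 = 5.711.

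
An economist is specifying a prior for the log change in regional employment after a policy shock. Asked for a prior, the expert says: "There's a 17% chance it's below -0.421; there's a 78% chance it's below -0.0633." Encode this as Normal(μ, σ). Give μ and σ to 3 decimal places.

μ = -0.223, σ = 0.207

The p-quantile of Normal(μ,σ) is μ + z_p·σ, with z_{0.17} = -0.9542 and z_{0.78} = 0.7722.
Eliminate σ: μ = (z₂·x₁ − z₁·x₂)/(z₂ − z₁) = (0.7722·-0.421 − (-0.9542)·-0.0633)/1.726 = -0.223.
Then σ = (x₂ − x₁)/(z₂ − z₁) = (-0.0633 − -0.421)/1.726 = 0.207.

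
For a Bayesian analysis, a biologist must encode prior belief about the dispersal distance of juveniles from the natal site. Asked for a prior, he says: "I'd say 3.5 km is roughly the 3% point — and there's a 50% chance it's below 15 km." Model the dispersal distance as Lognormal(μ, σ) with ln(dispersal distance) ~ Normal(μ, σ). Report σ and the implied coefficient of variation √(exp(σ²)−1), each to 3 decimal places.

If T ~ Lognormal(μ,σ) then ln T ~ Normal(μ,σ), so the p-quantile of ln T is μ + z_p·σ.
ln(3.5) = 1.253 and ln(15) = 2.708; z_{0.03} = -1.881, z_{0.5} = 0.
σ = (2.708 − 1.253)/(0 − (-1.881)) = 0.774.
μ = 1.253 − (-1.881)·0.774 = 2.708.
CV = √(exp(σ²)−1) = √(exp(0.5987)−1) = 0.905.

σ ≈ 0.774, CV ≈ 0.905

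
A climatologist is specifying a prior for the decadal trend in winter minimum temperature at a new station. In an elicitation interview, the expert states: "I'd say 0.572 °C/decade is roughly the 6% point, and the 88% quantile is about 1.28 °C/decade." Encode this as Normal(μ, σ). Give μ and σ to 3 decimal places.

For Normal(μ,σ), the p-quantile is μ + z_p·σ. Here z_{0.06} = -1.555, z_{0.88} = 1.175.
So 0.572 = μ − 1.555σ and 1.28 = μ + 1.175σ.
Subtracting: σ = (1.28 − 0.572)/(1.175 − (-1.555)) = 0.259.
Then μ = 0.572 − (-1.555)·0.259 = 0.975.

μ = 0.975, σ = 0.259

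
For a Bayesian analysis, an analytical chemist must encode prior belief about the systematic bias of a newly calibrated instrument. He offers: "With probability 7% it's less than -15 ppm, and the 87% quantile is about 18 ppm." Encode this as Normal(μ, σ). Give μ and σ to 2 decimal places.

μ = 3.72, σ = 12.68

The p-quantile of Normal(μ,σ) is μ + z_p·σ, with z_{0.07} = -1.476 and z_{0.87} = 1.126.
Eliminate σ: μ = (z₂·x₁ − z₁·x₂)/(z₂ − z₁) = (1.126·-15 − (-1.476)·18)/2.602 = 3.72.
Then σ = (x₂ − x₁)/(z₂ − z₁) = (18 − -15)/2.602 = 12.68.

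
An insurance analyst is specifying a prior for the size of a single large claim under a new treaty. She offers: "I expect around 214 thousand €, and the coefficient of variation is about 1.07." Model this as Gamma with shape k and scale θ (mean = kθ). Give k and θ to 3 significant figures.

For Gamma(k, scale θ): mean = kθ, variance = kθ², so CV = 1/√k.
CV = 1.07, hence k = 1/CV² = 0.873.
Then θ = mean/k = 214/0.873 = 245.

k ≈ 0.873, θ ≈ 245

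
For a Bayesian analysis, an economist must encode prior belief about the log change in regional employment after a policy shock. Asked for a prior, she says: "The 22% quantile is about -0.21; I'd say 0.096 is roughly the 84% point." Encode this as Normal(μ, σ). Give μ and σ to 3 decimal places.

μ = -0.076, σ = 0.173

The p-quantile of Normal(μ,σ) is μ + z_p·σ, with z_{0.22} = -0.7722 and z_{0.84} = 0.9945.
Eliminate σ: μ = (z₂·x₁ − z₁·x₂)/(z₂ − z₁) = (0.9945·-0.21 − (-0.7722)·0.096)/1.767 = -0.076.
Then σ = (x₂ − x₁)/(z₂ − z₁) = (0.096 − -0.21)/1.767 = 0.173.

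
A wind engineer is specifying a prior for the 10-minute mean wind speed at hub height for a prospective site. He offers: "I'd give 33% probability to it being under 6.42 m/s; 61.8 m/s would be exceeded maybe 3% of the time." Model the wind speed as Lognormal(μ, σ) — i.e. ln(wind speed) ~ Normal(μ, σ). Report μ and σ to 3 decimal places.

μ ≈ 2.289, σ ≈ 0.976

If T ~ Lognormal(μ,σ) then ln T ~ Normal(μ,σ), so the p-quantile of ln T is μ + z_p·σ.
ln(6.42) = 1.859 and ln(61.8) = 4.124; z_{0.33} = -0.4399, z_{0.97} = 1.881.
σ = (4.124 − 1.859)/(1.881 − (-0.4399)) = 0.976.
μ = 1.859 − (-0.4399)·0.976 = 2.289.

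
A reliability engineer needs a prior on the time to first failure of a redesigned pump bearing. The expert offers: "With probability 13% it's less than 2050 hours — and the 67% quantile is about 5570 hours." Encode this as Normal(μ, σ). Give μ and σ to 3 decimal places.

For Normal(μ,σ), the p-quantile is μ + z_p·σ. Here z_{0.13} = -1.126, z_{0.67} = 0.4399.
So 2050 = μ − 1.126σ and 5570 = μ + 0.4399σ.
Subtracting: σ = (5570 − 2050)/(0.4399 − (-1.126)) = 2247.328.
Then μ = 2050 − (-1.126)·2247.328 = 4581.371.

μ = 4581.371, σ = 2247.328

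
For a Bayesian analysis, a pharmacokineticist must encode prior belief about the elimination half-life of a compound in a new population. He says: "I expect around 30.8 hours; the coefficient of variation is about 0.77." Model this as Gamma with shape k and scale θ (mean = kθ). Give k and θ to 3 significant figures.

k ≈ 1.69, θ ≈ 18.3

For Gamma(k, scale θ): mean = kθ, variance = kθ², so CV = 1/√k.
CV = 0.77, hence k = 1/CV² = 1.69.
Then θ = mean/k = 30.8/1.69 = 18.3.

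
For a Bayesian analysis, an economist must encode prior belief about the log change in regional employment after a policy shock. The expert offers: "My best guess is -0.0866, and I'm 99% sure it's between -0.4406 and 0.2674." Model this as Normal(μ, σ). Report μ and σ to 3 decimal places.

μ = -0.087, σ = 0.137

A symmetric 99% interval runs μ ± z·σ with z = 2.576.
Half-width = 0.354, so σ = 0.354/2.576 = 0.137.
μ is the stated best guess, -0.087.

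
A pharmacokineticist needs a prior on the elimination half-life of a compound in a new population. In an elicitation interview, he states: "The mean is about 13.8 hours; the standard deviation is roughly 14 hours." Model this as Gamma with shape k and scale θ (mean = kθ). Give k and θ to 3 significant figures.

k ≈ 0.972, θ ≈ 14.2

For Gamma(k, scale θ): mean = kθ, variance = kθ², so CV = 1/√k.
CV = SD/mean = 14/13.8 = 1.014, hence k = 1/CV² = 0.972.
Then θ = mean/k = 13.8/0.972 = 14.2.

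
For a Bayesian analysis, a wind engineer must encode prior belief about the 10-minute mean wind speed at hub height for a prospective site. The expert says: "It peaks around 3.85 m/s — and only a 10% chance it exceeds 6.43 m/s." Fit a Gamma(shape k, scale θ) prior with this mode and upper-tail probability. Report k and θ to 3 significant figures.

Gamma(k,θ) with k>1 has mode (k−1)θ, so θ = 3.85/(k−1).
Need P(X < 6.43) = 0.9 with θ tied to k this way. Start at k = 2, θ = 3.85: P(X<6.43) ≈ 0.497.
Too low — raise k to concentrate. Iterating converges to k ≈ 8.18.
Then θ = 3.85/(8.18−1) ≈ 0.536.

k ≈ 8.18, θ ≈ 0.536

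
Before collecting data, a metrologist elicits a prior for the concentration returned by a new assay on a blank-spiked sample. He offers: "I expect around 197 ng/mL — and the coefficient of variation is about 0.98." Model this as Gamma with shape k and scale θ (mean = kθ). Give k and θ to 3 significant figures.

For Gamma(k, scale θ): mean = kθ, variance = kθ², so CV = 1/√k.
CV = 0.98, hence k = 1/CV² = 1.04.
Then θ = mean/k = 197/1.04 = 189.

k ≈ 1.04, θ ≈ 189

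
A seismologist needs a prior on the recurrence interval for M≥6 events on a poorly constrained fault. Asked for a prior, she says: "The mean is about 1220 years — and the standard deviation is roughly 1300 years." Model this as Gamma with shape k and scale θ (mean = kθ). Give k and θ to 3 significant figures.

k ≈ 0.881, θ ≈ 1390

For Gamma(k, scale θ): mean = kθ, variance = kθ², so CV = 1/√k.
CV = SD/mean = 1300/1220 = 1.066, hence k = 1/CV² = 0.881.
Then θ = mean/k = 1220/0.881 = 1390.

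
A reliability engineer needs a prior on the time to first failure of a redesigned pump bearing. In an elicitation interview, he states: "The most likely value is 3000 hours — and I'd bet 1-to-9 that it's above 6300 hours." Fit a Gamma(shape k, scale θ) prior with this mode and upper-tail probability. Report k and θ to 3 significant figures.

k ≈ 4.49, θ ≈ 860

Gamma(k,θ) with k>1 has mode (k−1)θ, so θ = 3000/(k−1).
Need P(X < 6300) = 0.9 with θ tied to k this way. Start at k = 2, θ = 3000: P(X<6300) ≈ 0.620.
Too low — raise k to concentrate. Iterating converges to k ≈ 4.49.
Then θ = 3000/(4.49−1) ≈ 860.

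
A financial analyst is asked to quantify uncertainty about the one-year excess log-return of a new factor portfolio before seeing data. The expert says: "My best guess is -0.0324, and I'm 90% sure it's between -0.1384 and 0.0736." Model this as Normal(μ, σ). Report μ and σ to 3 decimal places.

A symmetric 90% interval runs μ ± z·σ with z = 1.645.
Half-width = 0.106, so σ = 0.106/1.645 = 0.064.
μ is the stated best guess, -0.032.

μ = -0.032, σ = 0.064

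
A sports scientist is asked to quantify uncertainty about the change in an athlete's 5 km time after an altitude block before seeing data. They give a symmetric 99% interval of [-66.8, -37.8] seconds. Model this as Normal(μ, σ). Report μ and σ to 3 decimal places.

μ = -52.300, σ = 5.629

A symmetric 99% interval runs μ ± z·σ with z = 2.576.
Half-width = 14.5, so σ = 14.5/2.576 = 5.629.
μ is the interval midpoint, -52.300.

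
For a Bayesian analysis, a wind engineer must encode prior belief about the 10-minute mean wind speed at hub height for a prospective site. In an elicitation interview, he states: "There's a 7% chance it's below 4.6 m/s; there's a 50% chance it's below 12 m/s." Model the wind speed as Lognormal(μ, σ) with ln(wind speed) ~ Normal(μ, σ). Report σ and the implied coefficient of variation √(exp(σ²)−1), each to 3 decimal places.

If T ~ Lognormal(μ,σ) then ln T ~ Normal(μ,σ), so the p-quantile of ln T is μ + z_p·σ.
ln(4.6) = 1.526 and ln(12) = 2.485; z_{0.07} = -1.476, z_{0.5} = 0.
σ = (2.485 − 1.526)/(0 − (-1.476)) = 0.650.
μ = 1.526 − (-1.476)·0.650 = 2.485.
CV = √(exp(σ²)−1) = √(exp(0.4221)−1) = 0.725.

σ ≈ 0.650, CV ≈ 0.725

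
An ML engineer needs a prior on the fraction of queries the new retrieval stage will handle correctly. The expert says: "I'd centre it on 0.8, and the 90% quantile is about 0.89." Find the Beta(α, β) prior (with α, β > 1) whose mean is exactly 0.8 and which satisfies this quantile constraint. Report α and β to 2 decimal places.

With mean 0.8 fixed, write α = 0.8s, β = 0.2s where s = α+β.
Need P(θ < 0.89) = 0.9 under Beta(0.8s, 0.2s). Normal approximation: (q−m)/√(m(1−m)/s) ≈ z_{0.9} = 1.28, so s ≈ 0.8·0.2·(1.28)²/(0.89−0.8)² = 32.4.
At s = 32.4: P(θ<0.89) ≈ 0.918. Adjusting to match 0.9 gives s ≈ 28.22.
So α = 0.8·28.22 ≈ 22.58, β = 0.2·28.22 ≈ 5.64.

α ≈ 22.58, β ≈ 5.64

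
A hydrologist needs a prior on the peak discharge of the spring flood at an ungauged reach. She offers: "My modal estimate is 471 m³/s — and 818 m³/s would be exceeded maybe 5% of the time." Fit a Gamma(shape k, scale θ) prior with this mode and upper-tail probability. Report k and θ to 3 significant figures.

Gamma(k,θ) with k>1 has mode (k−1)θ, so θ = 471/(k−1).
Need P(X < 818) = 0.95 with θ tied to k this way. Start at k = 2, θ = 471: P(X<818) ≈ 0.518.
Too low — raise k to concentrate. Iterating converges to k ≈ 10.2.
Then θ = 471/(10.2−1) ≈ 51.4.

k ≈ 10.2, θ ≈ 51.4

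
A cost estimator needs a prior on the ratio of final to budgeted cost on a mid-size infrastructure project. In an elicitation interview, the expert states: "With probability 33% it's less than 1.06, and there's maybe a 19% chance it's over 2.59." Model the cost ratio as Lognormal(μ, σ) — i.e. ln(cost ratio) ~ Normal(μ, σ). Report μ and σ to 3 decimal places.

If T ~ Lognormal(μ,σ) then ln T ~ Normal(μ,σ), so the p-quantile of ln T is μ + z_p·σ.
ln(1.06) = 0.05827 and ln(2.59) = 0.9517; z_{0.33} = -0.4399, z_{0.81} = 0.8779.
σ = (0.9517 − 0.05827)/(0.8779 − (-0.4399)) = 0.678.
μ = 0.05827 − (-0.4399)·0.678 = 0.357.

μ ≈ 0.357, σ ≈ 0.678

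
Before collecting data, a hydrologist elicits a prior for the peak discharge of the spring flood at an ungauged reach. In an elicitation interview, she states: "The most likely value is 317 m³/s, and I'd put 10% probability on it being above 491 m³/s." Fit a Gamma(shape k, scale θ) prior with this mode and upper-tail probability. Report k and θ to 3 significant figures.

k ≈ 10.8, θ ≈ 32.5

Gamma(k,θ) with k>1 has mode (k−1)θ, so θ = 317/(k−1).
Need P(X < 491) = 0.9 with θ tied to k this way. Start at k = 2, θ = 317: P(X<491) ≈ 0.458.
Too low — raise k to concentrate. Iterating converges to k ≈ 10.8.
Then θ = 317/(10.8−1) ≈ 32.5.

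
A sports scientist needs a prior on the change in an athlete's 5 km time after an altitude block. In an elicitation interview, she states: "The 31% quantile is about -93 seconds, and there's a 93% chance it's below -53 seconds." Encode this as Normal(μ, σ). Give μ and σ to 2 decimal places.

μ = -82.94, σ = 20.29

For Normal(μ,σ), the p-quantile is μ + z_p·σ. Here z_{0.31} = -0.4959, z_{0.93} = 1.476.
So -93 = μ − 0.4959σ and -53 = μ + 1.476σ.
Subtracting: σ = (-53 − -93)/(1.476 − (-0.4959)) = 20.29.
Then μ = -93 − (-0.4959)·20.29 = -82.94.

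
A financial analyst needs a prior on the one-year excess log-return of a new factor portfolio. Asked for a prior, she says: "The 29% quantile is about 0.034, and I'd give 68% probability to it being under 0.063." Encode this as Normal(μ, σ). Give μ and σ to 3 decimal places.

μ = 0.050, σ = 0.028

The p-quantile of Normal(μ,σ) is μ + z_p·σ, with z_{0.29} = -0.5534 and z_{0.68} = 0.4677.
Eliminate σ: μ = (z₂·x₁ − z₁·x₂)/(z₂ − z₁) = (0.4677·0.034 − (-0.5534)·0.063)/1.021 = 0.050.
Then σ = (x₂ − x₁)/(z₂ − z₁) = (0.063 − 0.034)/1.021 = 0.028.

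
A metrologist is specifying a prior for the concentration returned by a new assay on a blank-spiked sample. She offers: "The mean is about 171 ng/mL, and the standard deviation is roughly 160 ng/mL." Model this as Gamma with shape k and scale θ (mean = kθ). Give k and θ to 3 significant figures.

k ≈ 1.14, θ ≈ 150

For Gamma(k, scale θ): mean = kθ, variance = kθ², so CV = 1/√k.
CV = SD/mean = 160/171 = 0.9357, hence k = 1/CV² = 1.14.
Then θ = mean/k = 171/1.14 = 150.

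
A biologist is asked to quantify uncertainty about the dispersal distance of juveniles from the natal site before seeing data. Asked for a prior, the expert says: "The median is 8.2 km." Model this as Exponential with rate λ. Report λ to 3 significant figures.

Exponential median = ln 2 / λ, so λ = ln 2 / 8.2 = 0.0845.

λ ≈ 0.0845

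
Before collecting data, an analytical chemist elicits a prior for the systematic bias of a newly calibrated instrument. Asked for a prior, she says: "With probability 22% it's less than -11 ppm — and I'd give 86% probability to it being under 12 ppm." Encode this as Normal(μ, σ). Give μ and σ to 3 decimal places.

The p-quantile of Normal(μ,σ) is μ + z_p·σ, with z_{0.22} = -0.7722 and z_{0.86} = 1.08.
Eliminate σ: μ = (z₂·x₁ − z₁·x₂)/(z₂ − z₁) = (1.08·-11 − (-0.7722)·12)/1.853 = -1.413.
Then σ = (x₂ − x₁)/(z₂ − z₁) = (12 − -11)/1.853 = 12.416.

μ = -1.413, σ = 12.416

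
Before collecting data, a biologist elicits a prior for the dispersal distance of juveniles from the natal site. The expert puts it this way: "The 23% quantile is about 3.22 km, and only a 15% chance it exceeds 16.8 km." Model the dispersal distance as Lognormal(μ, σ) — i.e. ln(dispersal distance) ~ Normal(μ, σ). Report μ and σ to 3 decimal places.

μ ≈ 1.857, σ ≈ 0.931

If T ~ Lognormal(μ,σ) then ln T ~ Normal(μ,σ), so the p-quantile of ln T is μ + z_p·σ.
ln(3.22) = 1.169 and ln(16.8) = 2.821; z_{0.23} = -0.7388, z_{0.85} = 1.036.
σ = (2.821 − 1.169)/(1.036 − (-0.7388)) = 0.931.
μ = 1.169 − (-0.7388)·0.931 = 1.857.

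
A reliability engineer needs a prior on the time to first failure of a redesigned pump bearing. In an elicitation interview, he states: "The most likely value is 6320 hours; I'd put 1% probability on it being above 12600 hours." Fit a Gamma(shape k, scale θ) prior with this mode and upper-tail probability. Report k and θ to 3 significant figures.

k ≈ 11.3, θ ≈ 612

Gamma(k,θ) with k>1 has mode (k−1)θ, so θ = 6320/(k−1).
Need P(X < 12600) = 0.99 with θ tied to k this way. Start at k = 2, θ = 6320: P(X<12600) ≈ 0.592.
Too low — raise k to concentrate. Iterating converges to k ≈ 11.3.
Then θ = 6320/(11.3−1) ≈ 612.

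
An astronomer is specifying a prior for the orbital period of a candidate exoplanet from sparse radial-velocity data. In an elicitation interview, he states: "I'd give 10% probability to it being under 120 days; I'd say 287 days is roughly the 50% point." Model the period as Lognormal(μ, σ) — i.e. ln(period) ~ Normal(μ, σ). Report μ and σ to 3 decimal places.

μ ≈ 5.659, σ ≈ 0.680

If T ~ Lognormal(μ,σ) then ln T ~ Normal(μ,σ), so the p-quantile of ln T is μ + z_p·σ.
ln(120) = 4.787 and ln(287) = 5.659; z_{0.1} = -1.282, z_{0.5} = 0.
σ = (5.659 − 4.787)/(0 − (-1.282)) = 0.680.
μ = 4.787 − (-1.282)·0.680 = 5.659.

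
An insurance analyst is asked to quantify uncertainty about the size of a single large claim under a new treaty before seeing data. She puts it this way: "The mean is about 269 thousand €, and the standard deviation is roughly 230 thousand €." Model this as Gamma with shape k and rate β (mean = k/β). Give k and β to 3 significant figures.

k ≈ 1.37, β ≈ 0.00509

For Gamma(k, rate β): mean = k/β, variance = k/β², so CV = 1/√k.
CV = SD/mean = 230/269 = 0.855, hence k = 1/CV² = 1.37.
Then β = k/mean = 1.37/269 = 0.00509.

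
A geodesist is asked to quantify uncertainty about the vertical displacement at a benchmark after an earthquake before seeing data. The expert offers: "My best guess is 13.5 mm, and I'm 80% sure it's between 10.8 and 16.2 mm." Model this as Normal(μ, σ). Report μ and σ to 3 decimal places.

A symmetric 80% interval runs μ ± z·σ with z = 1.282.
Half-width = 2.7, so σ = 2.7/1.282 = 2.107.
μ is the stated best guess, 13.500.

μ = 13.500, σ = 2.107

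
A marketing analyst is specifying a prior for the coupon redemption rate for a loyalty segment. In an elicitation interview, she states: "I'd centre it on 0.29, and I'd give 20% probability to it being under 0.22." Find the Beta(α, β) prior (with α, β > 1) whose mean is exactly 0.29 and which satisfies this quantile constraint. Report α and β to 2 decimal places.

With mean 0.29 fixed, write α = 0.29s, β = 0.71s where s = α+β.
Need P(θ < 0.22) = 0.2 under Beta(0.29s, 0.71s). Normal approximation: (q−m)/√(m(1−m)/s) ≈ z_{0.2} = -0.842, so s ≈ 0.29·0.71·(-0.842)²/(0.22−0.29)² = 29.8.
At s = 29.8: P(θ<0.22) ≈ 0.204. Adjusting to match 0.2 gives s ≈ 30.70.
So α = 0.29·30.70 ≈ 8.90, β = 0.71·30.70 ≈ 21.80.

α ≈ 8.90, β ≈ 21.80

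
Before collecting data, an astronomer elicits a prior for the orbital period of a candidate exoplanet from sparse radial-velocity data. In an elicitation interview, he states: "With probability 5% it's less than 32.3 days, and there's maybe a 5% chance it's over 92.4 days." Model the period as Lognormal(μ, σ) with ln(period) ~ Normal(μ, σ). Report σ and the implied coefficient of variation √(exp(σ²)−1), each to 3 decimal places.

σ ≈ 0.319, CV ≈ 0.328

If T ~ Lognormal(μ,σ) then ln T ~ Normal(μ,σ), so the p-quantile of ln T is μ + z_p·σ.
ln(32.3) = 3.475 and ln(92.4) = 4.526; z_{0.05} = -1.645, z_{0.95} = 1.645.
σ = (4.526 − 3.475)/(1.645 − (-1.645)) = 0.319.
μ = 3.475 − (-1.645)·0.319 = 4.001.
CV = √(exp(σ²)−1) = √(exp(0.1021)−1) = 0.328.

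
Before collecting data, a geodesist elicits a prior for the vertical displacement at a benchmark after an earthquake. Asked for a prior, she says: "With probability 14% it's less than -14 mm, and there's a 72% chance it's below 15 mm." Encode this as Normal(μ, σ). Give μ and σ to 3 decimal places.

μ = 4.837, σ = 17.437

The p-quantile of Normal(μ,σ) is μ + z_p·σ, with z_{0.14} = -1.08 and z_{0.72} = 0.5828.
Eliminate σ: μ = (z₂·x₁ − z₁·x₂)/(z₂ − z₁) = (0.5828·-14 − (-1.08)·15)/1.663 = 4.837.
Then σ = (x₂ − x₁)/(z₂ − z₁) = (15 − -14)/1.663 = 17.437.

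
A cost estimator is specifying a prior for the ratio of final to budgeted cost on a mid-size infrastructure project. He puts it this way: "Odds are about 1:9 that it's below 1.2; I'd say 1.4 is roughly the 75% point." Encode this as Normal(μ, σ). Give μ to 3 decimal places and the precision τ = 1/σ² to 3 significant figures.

For Normal(μ,σ), the p-quantile is μ + z_p·σ. Here z_{0.1} = -1.282, z_{0.75} = 0.6745.
So 1.2 = μ − 1.282σ and 1.4 = μ + 0.6745σ.
Subtracting: σ = (1.4 − 1.2)/(0.6745 − (-1.282)) = 0.102.
Then μ = 1.2 − (-1.282)·0.102 = 1.331.
Precision τ = 1/σ² = 1/0.1022² = 95.7.

μ = 1.331, τ = 95.7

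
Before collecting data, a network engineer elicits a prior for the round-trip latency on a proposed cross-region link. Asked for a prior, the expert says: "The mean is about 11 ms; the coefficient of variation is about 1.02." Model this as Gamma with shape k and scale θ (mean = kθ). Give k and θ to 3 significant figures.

k ≈ 0.961, θ ≈ 11.4

For Gamma(k, scale θ): mean = kθ, variance = kθ², so CV = 1/√k.
CV = 1.02, hence k = 1/CV² = 0.961.
Then θ = mean/k = 11/0.961 = 11.4.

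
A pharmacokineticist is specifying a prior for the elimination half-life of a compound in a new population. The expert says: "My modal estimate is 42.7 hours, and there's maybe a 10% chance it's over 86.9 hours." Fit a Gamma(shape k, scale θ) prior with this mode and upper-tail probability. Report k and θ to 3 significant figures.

Gamma(k,θ) with k>1 has mode (k−1)θ, so θ = 42.7/(k−1).
Need P(X < 86.9) = 0.9 with θ tied to k this way. Start at k = 2, θ = 42.7: P(X<86.9) ≈ 0.603.
Too low — raise k to concentrate. Iterating converges to k ≈ 4.8.
Then θ = 42.7/(4.8−1) ≈ 11.2.

k ≈ 4.8, θ ≈ 11.2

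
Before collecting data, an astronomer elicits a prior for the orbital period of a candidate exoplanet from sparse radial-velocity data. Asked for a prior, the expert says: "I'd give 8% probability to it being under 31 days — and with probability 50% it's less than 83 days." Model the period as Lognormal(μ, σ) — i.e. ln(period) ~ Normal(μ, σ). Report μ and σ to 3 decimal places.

If T ~ Lognormal(μ,σ) then ln T ~ Normal(μ,σ), so the p-quantile of ln T is μ + z_p·σ.
ln(31) = 3.434 and ln(83) = 4.419; z_{0.08} = -1.405, z_{0.5} = 0.
σ = (4.419 − 3.434)/(0 − (-1.405)) = 0.701.
μ = 3.434 − (-1.405)·0.701 = 4.419.

μ ≈ 4.419, σ ≈ 0.701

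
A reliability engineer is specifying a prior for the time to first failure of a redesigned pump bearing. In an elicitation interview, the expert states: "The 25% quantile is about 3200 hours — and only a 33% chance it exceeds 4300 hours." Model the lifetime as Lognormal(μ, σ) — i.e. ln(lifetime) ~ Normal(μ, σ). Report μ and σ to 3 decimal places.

If T ~ Lognormal(μ,σ) then ln T ~ Normal(μ,σ), so the p-quantile of ln T is μ + z_p·σ.
ln(3200) = 8.071 and ln(4300) = 8.366; z_{0.25} = -0.6745, z_{0.67} = 0.4399.
σ = (8.366 − 8.071)/(0.4399 − (-0.6745)) = 0.265.
μ = 8.071 − (-0.6745)·0.265 = 8.250.

μ ≈ 8.250, σ ≈ 0.265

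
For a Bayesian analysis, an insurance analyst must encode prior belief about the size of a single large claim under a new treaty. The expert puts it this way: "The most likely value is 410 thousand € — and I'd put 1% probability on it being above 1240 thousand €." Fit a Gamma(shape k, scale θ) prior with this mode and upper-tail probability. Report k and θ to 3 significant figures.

Gamma(k,θ) with k>1 has mode (k−1)θ, so θ = 410/(k−1).
Need P(X < 1240) = 0.99 with θ tied to k this way. Start at k = 2, θ = 410: P(X<1240) ≈ 0.804.
Too low — raise k to concentrate. Iterating converges to k ≈ 4.67.
Then θ = 410/(4.67−1) ≈ 112.

k ≈ 4.67, θ ≈ 112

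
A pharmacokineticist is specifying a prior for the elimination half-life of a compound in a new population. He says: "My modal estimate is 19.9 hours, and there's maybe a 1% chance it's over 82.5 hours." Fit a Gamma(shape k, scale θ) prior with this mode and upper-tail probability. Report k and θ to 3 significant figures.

k ≈ 3.05, θ ≈ 9.72

Gamma(k,θ) with k>1 has mode (k−1)θ, so θ = 19.9/(k−1).
Need P(X < 82.5) = 0.99 with θ tied to k this way. Start at k = 2, θ = 19.9: P(X<82.5) ≈ 0.919.
Too low — raise k to concentrate. Iterating converges to k ≈ 3.05.
Then θ = 19.9/(3.05−1) ≈ 9.72.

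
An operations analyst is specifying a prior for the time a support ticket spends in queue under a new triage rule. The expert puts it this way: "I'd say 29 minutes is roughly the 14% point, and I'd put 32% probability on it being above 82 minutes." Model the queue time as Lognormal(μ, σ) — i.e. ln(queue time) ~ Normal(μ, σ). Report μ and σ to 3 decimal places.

If T ~ Lognormal(μ,σ) then ln T ~ Normal(μ,σ), so the p-quantile of ln T is μ + z_p·σ.
ln(29) = 3.367 and ln(82) = 4.407; z_{0.14} = -1.08, z_{0.68} = 0.4677.
σ = (4.407 − 3.367)/(0.4677 − (-1.08)) = 0.671.
μ = 3.367 − (-1.08)·0.671 = 4.093.

μ ≈ 4.093, σ ≈ 0.671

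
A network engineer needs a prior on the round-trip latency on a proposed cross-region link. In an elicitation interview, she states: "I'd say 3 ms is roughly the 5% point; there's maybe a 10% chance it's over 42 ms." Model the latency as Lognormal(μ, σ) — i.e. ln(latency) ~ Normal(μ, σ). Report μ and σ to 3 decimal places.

If T ~ Lognormal(μ,σ) then ln T ~ Normal(μ,σ), so the p-quantile of ln T is μ + z_p·σ.
ln(3) = 1.099 and ln(42) = 3.738; z_{0.05} = -1.645, z_{0.9} = 1.282.
σ = (3.738 − 1.099)/(1.282 − (-1.645)) = 0.902.
μ = 1.099 − (-1.645)·0.902 = 2.582.

μ ≈ 2.582, σ ≈ 0.902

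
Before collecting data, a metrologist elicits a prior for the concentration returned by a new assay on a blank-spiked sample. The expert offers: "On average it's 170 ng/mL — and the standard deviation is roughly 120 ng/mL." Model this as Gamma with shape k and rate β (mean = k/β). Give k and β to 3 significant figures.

k ≈ 2.01, β ≈ 0.0118

For Gamma(k, rate β): mean = k/β, variance = k/β², so CV = 1/√k.
CV = SD/mean = 120/170 = 0.7059, hence k = 1/CV² = 2.01.
Then β = k/mean = 2.01/170 = 0.0118.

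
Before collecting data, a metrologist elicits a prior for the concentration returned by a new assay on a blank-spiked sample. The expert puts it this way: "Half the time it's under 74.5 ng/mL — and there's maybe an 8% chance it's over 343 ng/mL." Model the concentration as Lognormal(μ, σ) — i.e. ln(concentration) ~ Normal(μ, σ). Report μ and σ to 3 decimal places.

If T ~ Lognormal(μ,σ) then ln T ~ Normal(μ,σ), so the p-quantile of ln T is μ + z_p·σ.
ln(74.5) = 4.311 and ln(343) = 5.838; z_{0.5} = 0, z_{0.92} = 1.405.
σ = (5.838 − 4.311)/(1.405 − (0)) = 1.087.
μ = 4.311 − (0)·1.087 = 4.311.

μ ≈ 4.311, σ ≈ 1.087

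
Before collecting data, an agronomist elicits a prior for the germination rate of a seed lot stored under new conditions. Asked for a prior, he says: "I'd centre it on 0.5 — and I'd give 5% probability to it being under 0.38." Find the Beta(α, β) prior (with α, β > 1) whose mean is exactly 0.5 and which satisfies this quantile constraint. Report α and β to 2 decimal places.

α ≈ 23.05, β ≈ 23.05

With mean 0.5 fixed, write α = 0.5s, β = 0.5s where s = α+β.
Need P(θ < 0.38) = 0.05 under Beta(0.5s, 0.5s). Normal approximation: (q−m)/√(m(1−m)/s) ≈ z_{0.05} = -1.64, so s ≈ 0.5·0.5·(-1.64)²/(0.38−0.5)² = 47.0.
At s = 47.0: P(θ<0.38) ≈ 0.048. Adjusting to match 0.05 gives s ≈ 46.10.
So α = 0.5·46.10 ≈ 23.05, β = 0.5·46.10 ≈ 23.05.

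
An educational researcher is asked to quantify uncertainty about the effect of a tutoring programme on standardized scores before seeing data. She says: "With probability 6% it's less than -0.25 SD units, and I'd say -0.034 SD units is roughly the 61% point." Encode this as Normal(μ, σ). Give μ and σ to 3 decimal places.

The p-quantile of Normal(μ,σ) is μ + z_p·σ, with z_{0.06} = -1.555 and z_{0.61} = 0.2793.
Eliminate σ: μ = (z₂·x₁ − z₁·x₂)/(z₂ − z₁) = (0.2793·-0.25 − (-1.555)·-0.034)/1.834 = -0.067.
Then σ = (x₂ − x₁)/(z₂ − z₁) = (-0.034 − -0.25)/1.834 = 0.118.

μ = -0.067, σ = 0.118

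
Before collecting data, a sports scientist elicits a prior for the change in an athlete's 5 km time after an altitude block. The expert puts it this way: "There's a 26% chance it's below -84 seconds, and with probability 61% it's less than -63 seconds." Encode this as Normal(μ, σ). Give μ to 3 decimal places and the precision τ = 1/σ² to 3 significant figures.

μ = -69.357, τ = 0.00193

The p-quantile of Normal(μ,σ) is μ + z_p·σ, with z_{0.26} = -0.6433 and z_{0.61} = 0.2793.
Eliminate σ: μ = (z₂·x₁ − z₁·x₂)/(z₂ − z₁) = (0.2793·-84 − (-0.6433)·-63)/0.9227 = -69.357.
Then σ = (x₂ − x₁)/(z₂ − z₁) = (-63 − -84)/0.9227 = 22.760.
Precision τ = 1/σ² = 1/22.76² = 0.00193.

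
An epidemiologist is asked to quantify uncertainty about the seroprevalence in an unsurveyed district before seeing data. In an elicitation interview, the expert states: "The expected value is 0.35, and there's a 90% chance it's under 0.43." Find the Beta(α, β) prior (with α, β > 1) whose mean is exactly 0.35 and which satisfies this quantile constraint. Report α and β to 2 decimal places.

α ≈ 20.85, β ≈ 38.73

With mean 0.35 fixed, write α = 0.35s, β = 0.65s where s = α+β.
Need P(θ < 0.43) = 0.9 under Beta(0.35s, 0.65s). Normal approximation: (q−m)/√(m(1−m)/s) ≈ z_{0.9} = 1.28, so s ≈ 0.35·0.65·(1.28)²/(0.43−0.35)² = 58.4.
At s = 58.4: P(θ<0.43) ≈ 0.898. Adjusting to match 0.9 gives s ≈ 59.58.
So α = 0.35·59.58 ≈ 20.85, β = 0.65·59.58 ≈ 38.73.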